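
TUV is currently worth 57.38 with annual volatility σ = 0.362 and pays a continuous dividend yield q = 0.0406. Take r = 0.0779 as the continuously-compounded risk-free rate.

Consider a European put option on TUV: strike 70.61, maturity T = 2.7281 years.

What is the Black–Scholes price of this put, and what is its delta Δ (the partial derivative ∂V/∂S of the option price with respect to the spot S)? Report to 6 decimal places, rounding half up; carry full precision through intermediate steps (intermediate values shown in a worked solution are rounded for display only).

price = 15.801334
Δ = -0.404065

σ√T = 0.362·√2.7281 = 0.597914
d₁ = (ln(S/K) + (r−q+σ²/2)T) / (σ√T) = (ln(57.38/70.61) + (0.0779−0.0406+0.362²/2)·2.7281) / 0.597914 = (-0.207476 + 0.280509) / 0.597914 = 0.122146
d₂ = d₁ − σ√T = 0.122146 − 0.597914 = -0.475768
e^{−rT} = 0.808545
e^{−qT} = 0.895153
N(−d₁) = 0.451392,  N(−d₂) = 0.682880
Put price V = K·e^{−rT}·N(−d₂) − S·e^{−qT}·N(−d₁) = 38.986559 − 23.185225 = 15.801334
Δ = −e^{−qT}·N(−d₁) = -0.404065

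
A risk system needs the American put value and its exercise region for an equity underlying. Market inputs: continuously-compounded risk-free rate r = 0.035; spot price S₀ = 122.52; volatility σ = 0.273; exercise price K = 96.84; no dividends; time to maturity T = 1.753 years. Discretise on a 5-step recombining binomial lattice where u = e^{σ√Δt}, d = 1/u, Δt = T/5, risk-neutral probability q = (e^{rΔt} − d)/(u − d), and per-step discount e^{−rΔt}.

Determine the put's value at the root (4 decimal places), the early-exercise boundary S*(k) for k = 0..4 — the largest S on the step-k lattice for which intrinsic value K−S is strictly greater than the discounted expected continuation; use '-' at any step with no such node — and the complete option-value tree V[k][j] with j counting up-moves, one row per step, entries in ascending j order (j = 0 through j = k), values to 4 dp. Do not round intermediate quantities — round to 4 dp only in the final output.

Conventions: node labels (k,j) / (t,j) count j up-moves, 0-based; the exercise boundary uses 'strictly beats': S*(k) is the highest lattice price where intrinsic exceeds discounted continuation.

price = 4.5302
boundary = - - - - 64.1796
tree:
4.5302
7.8451 1.2971
13.2210 2.6141 0.0000
21.4255 5.2685 0.0000 0.0000
32.6604 10.6183 0.0000 0.0000 0.0000
42.2398 21.4004 0.0000 0.0000 0.0000 0.0000

params: Δt=0.35060 u=1.17545 d=0.85074 q=0.49770 e^(-rΔt)=0.98780
t_5 payoffs: 42.2398 21.4004 0.0000 0.0000 0.0000 0.0000
t_4: node(4,0) S=64.1796 payoff=32.6604 vs cont=31.4794 → 32.6604 [stop]  node(4,1) S=88.6751 payoff=8.1649 vs cont=10.6183 → 10.6183 [wait]  node(4,2) S=122.5200 payoff=0.0000 vs cont=0.0000 → 0.0000 [wait]  node(4,3) S=169.2825 payoff=0.0000 vs cont=0.0000 → 0.0000 [wait]  node(4,4) S=233.8930 payoff=0.0000 vs cont=0.0000 → 0.0000 [wait]  ⇒ S*(4)=64.1796
t_3: node(3,0) S=75.4396 payoff=21.4004 vs cont=21.4255 → 21.4255 [wait]  node(3,1) S=104.2328 payoff=0.0000 vs cont=5.2685 → 5.2685 [wait]  node(3,2) S=144.0156 payoff=0.0000 vs cont=0.0000 → 0.0000 [wait]  node(3,3) S=198.9824 payoff=0.0000 vs cont=0.0000 → 0.0000 [wait]  ⇒ S*(3)=-
t_2: node(2,0) S=88.6751 payoff=8.1649 vs cont=13.2210 → 13.2210 [wait]  node(2,1) S=122.5200 payoff=0.0000 vs cont=2.6141 → 2.6141 [wait]  node(2,2) S=169.2825 payoff=0.0000 vs cont=0.0000 → 0.0000 [wait]  ⇒ S*(2)=-
t_1: node(1,0) S=104.2328 payoff=0.0000 vs cont=7.8451 → 7.8451 [wait]  node(1,1) S=144.0156 payoff=0.0000 vs cont=1.2971 → 1.2971 [wait]  ⇒ S*(1)=-
t_0: node(0,0) S=122.5200 payoff=0.0000 vs cont=4.5302 → 4.5302 [wait]  ⇒ S*(0)=-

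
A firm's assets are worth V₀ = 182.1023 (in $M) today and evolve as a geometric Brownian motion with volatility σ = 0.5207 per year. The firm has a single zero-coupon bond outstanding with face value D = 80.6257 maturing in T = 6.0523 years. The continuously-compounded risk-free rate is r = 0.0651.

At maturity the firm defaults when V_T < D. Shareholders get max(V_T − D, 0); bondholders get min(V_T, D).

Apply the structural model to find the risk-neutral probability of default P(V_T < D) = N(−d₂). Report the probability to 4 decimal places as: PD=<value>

With assets at 182.1023 and a single debt payment of 80.6257 at 6.0523 years:
d₁ = [ln(V₀/D) + (r + σ²/2)T] / (σ√T)
   = [ln(182.1023/80.6257) + (0.0651 + 0.5·0.5207²)·6.0523] / (0.5207·√6.0523)
   = [0.814751 + 1.214480] / 1.280996 = 1.584104
d₂ = d₁ − σ√T = 1.584104 − 1.280996 = 0.303108
risk-neutral PD = N(−d₂) = N(-0.303108) = 0.380904

PD=0.3809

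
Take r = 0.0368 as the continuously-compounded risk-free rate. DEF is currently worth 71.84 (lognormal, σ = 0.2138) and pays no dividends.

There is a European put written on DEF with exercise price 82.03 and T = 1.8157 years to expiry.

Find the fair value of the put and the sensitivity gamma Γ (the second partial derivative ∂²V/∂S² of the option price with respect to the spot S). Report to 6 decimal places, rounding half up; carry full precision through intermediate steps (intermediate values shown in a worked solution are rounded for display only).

σ√T = 0.2138·√1.8157 = 0.288091
d₁ = (ln(S/K) + (r+σ²/2)T) / (σ√T) = (ln(71.84/82.03) + (0.0368+0.2138²/2)·1.8157) / 0.288091 = (-0.132644 + 0.108316) / 0.288091 = -0.084444
d₂ = d₁ − σ√T = -0.084444 − 0.288091 = -0.372535
e^{−rT} = 0.935366
N(−d₁) = 0.533648,  N(−d₂) = 0.645253
Put price V = K·e^{−rT}·N(−d₂) − S·N(−d₁) = 49.508987 − 38.337300 = 11.171687
φ(d₁) = (1/√(2π))·e^{−d₁²/2} = 0.397522
Γ = φ(d₁) / (S·σ·√T) = 0.019207

price = 11.171687
Γ = 0.019207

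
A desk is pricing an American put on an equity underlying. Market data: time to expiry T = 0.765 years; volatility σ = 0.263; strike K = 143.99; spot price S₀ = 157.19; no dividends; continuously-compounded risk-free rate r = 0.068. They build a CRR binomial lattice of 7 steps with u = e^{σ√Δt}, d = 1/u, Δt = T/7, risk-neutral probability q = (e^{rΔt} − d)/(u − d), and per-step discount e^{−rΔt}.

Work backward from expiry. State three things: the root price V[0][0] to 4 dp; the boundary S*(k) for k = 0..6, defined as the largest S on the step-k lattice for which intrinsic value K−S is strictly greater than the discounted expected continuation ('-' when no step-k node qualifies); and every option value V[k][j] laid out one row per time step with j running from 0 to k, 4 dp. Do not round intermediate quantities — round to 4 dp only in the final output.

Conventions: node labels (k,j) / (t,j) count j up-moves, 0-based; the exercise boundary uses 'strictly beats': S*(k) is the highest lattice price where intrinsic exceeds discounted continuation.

params: Δt=0.10929 u=1.09084 d=0.91673 q=0.52112 e^(-rΔt)=0.99260
t_7 payoffs: 58.4614 42.2178 22.8890 0.0000 0.0000 0.0000 0.0000 0.0000
t_6: node(6,0) S=93.2976 payoff=50.6924 vs cont=49.6264 → 50.6924 [stop]  node(6,1) S=111.0167 payoff=32.9733 vs cont=31.9072 → 32.9733 [stop]  node(6,2) S=132.1012 payoff=11.8888 vs cont=10.8799 → 11.8888 [stop]  node(6,3) S=157.1900 payoff=0.0000 vs cont=0.0000 → 0.0000 [wait]  node(6,4) S=187.0437 payoff=0.0000 vs cont=0.0000 → 0.0000 [wait]  node(6,5) S=222.5673 payoff=0.0000 vs cont=0.0000 → 0.0000 [wait]  node(6,6) S=264.8376 payoff=0.0000 vs cont=0.0000 → 0.0000 [wait]  ⇒ S*(6)=132.1012
t_5: node(5,0) S=101.7722 payoff=42.2178 vs cont=41.1517 → 42.2178 [stop]  node(5,1) S=121.1010 payoff=22.8890 vs cont=21.8230 → 22.8890 [stop]  node(5,2) S=144.1006 payoff=0.0000 vs cont=5.6512 → 5.6512 [wait]  node(5,3) S=171.4684 payoff=0.0000 vs cont=0.0000 → 0.0000 [wait]  node(5,4) S=204.0339 payoff=0.0000 vs cont=0.0000 → 0.0000 [wait]  node(5,5) S=242.7842 payoff=0.0000 vs cont=0.0000 → 0.0000 [wait]  ⇒ S*(5)=121.1010
t_4: node(4,0) S=111.0167 payoff=32.9733 vs cont=31.9072 → 32.9733 [stop]  node(4,1) S=132.1012 payoff=11.8888 vs cont=13.8031 → 13.8031 [wait]  node(4,2) S=157.1900 payoff=0.0000 vs cont=2.6862 → 2.6862 [wait]  node(4,3) S=187.0437 payoff=0.0000 vs cont=0.0000 → 0.0000 [wait]  node(4,4) S=222.5673 payoff=0.0000 vs cont=0.0000 → 0.0000 [wait]  ⇒ S*(4)=111.0167
t_3: node(3,0) S=121.1010 payoff=22.8890 vs cont=22.8131 → 22.8890 [stop]  node(3,1) S=144.1006 payoff=0.0000 vs cont=7.9505 → 7.9505 [wait]  node(3,2) S=171.4684 payoff=0.0000 vs cont=1.2768 → 1.2768 [wait]  node(3,3) S=204.0339 payoff=0.0000 vs cont=0.0000 → 0.0000 [wait]  ⇒ S*(3)=121.1010
t_2: node(2,0) S=132.1012 payoff=11.8888 vs cont=14.9925 → 14.9925 [wait]  node(2,1) S=157.1900 payoff=0.0000 vs cont=4.4396 → 4.4396 [wait]  node(2,2) S=187.0437 payoff=0.0000 vs cont=0.6069 → 0.6069 [wait]  ⇒ S*(2)=-
t_1: node(1,0) S=144.1006 payoff=0.0000 vs cont=9.4229 → 9.4229 [wait]  node(1,1) S=171.4684 payoff=0.0000 vs cont=2.4242 → 2.4242 [wait]  ⇒ S*(1)=-
t_0: node(0,0) S=157.1900 payoff=0.0000 vs cont=5.7330 → 5.7330 [wait]  ⇒ S*(0)=-

price = 5.7330
boundary = - - - 121.1010 111.0167 121.1010 132.1012
tree:
5.7330
9.4229 2.4242
14.9925 4.4396 0.6069
22.8890 7.9505 1.2768 0.0000
32.9733 13.8031 2.6862 0.0000 0.0000
42.2178 22.8890 5.6512 0.0000 0.0000 0.0000
50.6924 32.9733 11.8888 0.0000 0.0000 0.0000 0.0000
58.4614 42.2178 22.8890 0.0000 0.0000 0.0000 0.0000 0.0000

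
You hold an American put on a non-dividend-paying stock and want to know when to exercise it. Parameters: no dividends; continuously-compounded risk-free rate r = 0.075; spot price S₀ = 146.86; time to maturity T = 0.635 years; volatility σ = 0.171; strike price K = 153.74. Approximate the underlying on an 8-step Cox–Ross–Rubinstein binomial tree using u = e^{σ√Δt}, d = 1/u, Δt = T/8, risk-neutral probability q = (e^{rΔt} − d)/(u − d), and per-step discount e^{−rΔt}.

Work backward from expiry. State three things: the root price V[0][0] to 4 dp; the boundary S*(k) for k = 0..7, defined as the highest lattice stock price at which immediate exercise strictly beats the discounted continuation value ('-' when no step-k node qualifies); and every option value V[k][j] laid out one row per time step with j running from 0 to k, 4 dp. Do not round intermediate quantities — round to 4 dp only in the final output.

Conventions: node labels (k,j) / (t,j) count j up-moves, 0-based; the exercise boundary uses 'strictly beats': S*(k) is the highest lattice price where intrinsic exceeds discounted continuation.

Δt=0.07938, u=1.04936, d=0.95297, q=0.54990, disc=e^(-rΔt)=0.99406
k=8 terminal: V=max(K-S,0) → 53.8504 43.7468 32.6211 20.3701 6.8800 0.0000 0.0000 0.0000 0.0000
k=7: j=0 S=104.8197 intr=48.9203 cont=48.0077 V=48.9203[EX]; j=1 S=115.4221 intr=38.3179 cont=37.4054 V=38.3179[EX]; j=2 S=127.0968 intr=26.6432 cont=25.7306 V=26.6432[EX]; j=3 S=139.9525 intr=13.7875 cont=12.8750 V=13.7875[EX]; j=4 S=154.1084 intr=0.0000 cont=3.0783 V=3.0783[hold]; j=5 S=169.6963 intr=0.0000 cont=0.0000 V=0.0000[hold]; j=6 S=186.8608 intr=0.0000 cont=0.0000 V=0.0000[hold]; j=7 S=205.7614 intr=0.0000 cont=0.0000 V=0.0000[hold]  S*(7)=139.9525
k=6: j=0 S=109.9932 intr=43.7468 cont=42.8342 V=43.7468[EX]; j=1 S=121.1189 intr=32.6211 cont=31.7086 V=32.6211[EX]; j=2 S=133.3699 intr=20.3701 cont=19.4576 V=20.3701[EX]; j=3 S=146.8600 intr=6.8800 cont=7.8516 V=7.8516[hold]; j=4 S=161.7146 intr=0.0000 cont=1.3773 V=1.3773[hold]; j=5 S=178.0718 intr=0.0000 cont=0.0000 V=0.0000[hold]; j=6 S=196.0835 intr=0.0000 cont=0.0000 V=0.0000[hold]  S*(6)=133.3699
k=5: j=0 S=115.4221 intr=38.3179 cont=37.4054 V=38.3179[EX]; j=1 S=127.0968 intr=26.6432 cont=25.7306 V=26.6432[EX]; j=2 S=139.9525 intr=13.7875 cont=13.4061 V=13.7875[EX]; j=3 S=154.1084 intr=0.0000 cont=4.2659 V=4.2659[hold]; j=4 S=169.6963 intr=0.0000 cont=0.6162 V=0.6162[hold]; j=5 S=186.8608 intr=0.0000 cont=0.0000 V=0.0000[hold]  S*(5)=139.9525
k=4: j=0 S=121.1189 intr=32.6211 cont=31.7086 V=32.6211[EX]; j=1 S=133.3699 intr=20.3701 cont=19.4576 V=20.3701[EX]; j=2 S=146.8600 intr=6.8800 cont=8.5008 V=8.5008[hold]; j=3 S=161.7146 intr=0.0000 cont=2.2455 V=2.2455[hold]; j=4 S=178.0718 intr=0.0000 cont=0.2757 V=0.2757[hold]  S*(4)=133.3699
k=3: j=0 S=127.0968 intr=26.6432 cont=25.7306 V=26.6432[EX]; j=1 S=139.9525 intr=13.7875 cont=13.7610 V=13.7875[EX]; j=2 S=154.1084 intr=0.0000 cont=5.0310 V=5.0310[hold]; j=3 S=169.6963 intr=0.0000 cont=1.1554 V=1.1554[hold]  S*(3)=139.9525
k=2: j=0 S=133.3699 intr=20.3701 cont=19.4576 V=20.3701[EX]; j=1 S=146.8600 intr=6.8800 cont=8.9190 V=8.9190[hold]; j=2 S=161.7146 intr=0.0000 cont=2.8826 V=2.8826[hold]  S*(2)=133.3699
k=1: j=0 S=139.9525 intr=13.7875 cont=13.9896 V=13.9896[hold]; j=1 S=154.1084 intr=0.0000 cont=5.5663 V=5.5663[hold]  S*(1)=-
k=0: j=0 S=146.8600 intr=6.8800 cont=9.3021 V=9.3021[hold]  S*(0)=-

price = 9.3021
boundary = - - 133.3699 139.9525 133.3699 139.9525 133.3699 139.9525
tree:
9.3021
13.9896 5.5663
20.3701 8.9190 2.8826
26.6432 13.7875 5.0310 1.1554
32.6211 20.3701 8.5008 2.2455 0.2757
38.3179 26.6432 13.7875 4.2659 0.6162 0.0000
43.7468 32.6211 20.3701 7.8516 1.3773 0.0000 0.0000
48.9203 38.3179 26.6432 13.7875 3.0783 0.0000 0.0000 0.0000
53.8504 43.7468 32.6211 20.3701 6.8800 0.0000 0.0000 0.0000 0.0000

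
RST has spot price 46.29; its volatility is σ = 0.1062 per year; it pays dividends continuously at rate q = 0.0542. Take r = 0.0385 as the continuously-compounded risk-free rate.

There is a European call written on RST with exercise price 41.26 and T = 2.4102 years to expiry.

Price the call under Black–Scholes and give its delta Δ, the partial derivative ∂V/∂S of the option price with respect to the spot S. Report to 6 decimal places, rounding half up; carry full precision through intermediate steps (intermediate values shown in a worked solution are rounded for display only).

price = 4.354369
Δ = 0.622225

σ√T = 0.1062·√2.4102 = 0.164874
d₁ = (ln(S/K) + (r−q+σ²/2)T) / (σ√T) = (ln(46.29/41.26) + (0.0385−0.0542+0.1062²/2)·2.4102) / 0.164874 = (0.115032 − 0.024248) / 0.164874 = 0.550628
d₂ = d₁ − σ√T = 0.550628 − 0.164874 = 0.385754
e^{−rT} = 0.911382
e^{−qT} = 0.877540
N(d₁) = 0.709056,  N(d₂) = 0.650161
Call price V = S·e^{−qT}·N(d₁) − K·e^{−rT}·N(d₂) = 28.802774 − 24.448404 = 4.354369
Δ = e^{−qT}·N(d₁) = 0.622225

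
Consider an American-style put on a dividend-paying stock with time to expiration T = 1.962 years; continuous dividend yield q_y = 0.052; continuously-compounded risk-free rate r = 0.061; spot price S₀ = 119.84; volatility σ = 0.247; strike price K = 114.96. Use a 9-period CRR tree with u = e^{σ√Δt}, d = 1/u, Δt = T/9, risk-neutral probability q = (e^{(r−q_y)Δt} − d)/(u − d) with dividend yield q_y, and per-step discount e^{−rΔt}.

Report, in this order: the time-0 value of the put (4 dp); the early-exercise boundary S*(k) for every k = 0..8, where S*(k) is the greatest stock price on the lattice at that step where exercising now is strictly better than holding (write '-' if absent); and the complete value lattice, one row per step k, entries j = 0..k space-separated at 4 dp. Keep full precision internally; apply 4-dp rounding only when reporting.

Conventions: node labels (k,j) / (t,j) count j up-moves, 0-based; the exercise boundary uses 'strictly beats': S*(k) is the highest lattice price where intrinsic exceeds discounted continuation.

Δt=0.21800, u=1.12224, d=0.89108, q=0.47970, disc=e^(-rΔt)=0.98679
k=9 terminal: V=max(K-S,0) → 72.5142 61.5029 47.6351 30.1697 8.1734 0.0000 0.0000 0.0000 0.0000 0.0000
k=8: j=0 S=47.6343 intr=67.3257 cont=66.3440 V=67.3257[EX]; j=1 S=59.9916 intr=54.9684 cont=54.1260 V=54.9684[EX]; j=2 S=75.5546 intr=39.4054 cont=38.7384 V=39.4054[EX]; j=3 S=95.1549 intr=19.8051 cont=19.3590 V=19.8051[EX]; j=4 S=119.8400 intr=0.0000 cont=4.1965 V=4.1965[hold]; j=5 S=150.9288 intr=0.0000 cont=0.0000 V=0.0000[hold]; j=6 S=190.0827 intr=0.0000 cont=0.0000 V=0.0000[hold]; j=7 S=239.3939 intr=0.0000 cont=0.0000 V=0.0000[hold]; j=8 S=301.4973 intr=0.0000 cont=0.0000 V=0.0000[hold]  S*(8)=95.1549
k=7: j=0 S=53.4571 intr=61.5029 cont=60.5869 V=61.5029[EX]; j=1 S=67.3249 intr=47.6351 cont=46.8754 V=47.6351[EX]; j=2 S=84.7903 intr=30.1697 cont=29.6068 V=30.1697[EX]; j=3 S=106.7866 intr=8.1734 cont=12.1550 V=12.1550[hold]; j=4 S=134.4891 intr=0.0000 cont=2.1546 V=2.1546[hold]; j=5 S=169.3782 intr=0.0000 cont=0.0000 V=0.0000[hold]; j=6 S=213.3182 intr=0.0000 cont=0.0000 V=0.0000[hold]; j=7 S=268.6571 intr=0.0000 cont=0.0000 V=0.0000[hold]  S*(7)=84.7903
k=6: j=0 S=59.9916 intr=54.9684 cont=54.1260 V=54.9684[EX]; j=1 S=75.5546 intr=39.4054 cont=38.7384 V=39.4054[EX]; j=2 S=95.1549 intr=19.8051 cont=21.2437 V=21.2437[hold]; j=3 S=119.8400 intr=0.0000 cont=7.2606 V=7.2606[hold]; j=4 S=150.9288 intr=0.0000 cont=1.1062 V=1.1062[hold]; j=5 S=190.0827 intr=0.0000 cont=0.0000 V=0.0000[hold]; j=6 S=239.3939 intr=0.0000 cont=0.0000 V=0.0000[hold]  S*(6)=75.5546
k=5: j=0 S=67.3249 intr=47.6351 cont=46.8754 V=47.6351[EX]; j=1 S=84.7903 intr=30.1697 cont=30.2878 V=30.2878[hold]; j=2 S=106.7866 intr=8.1734 cont=14.3441 V=14.3441[hold]; j=3 S=134.4891 intr=0.0000 cont=4.2515 V=4.2515[hold]; j=4 S=169.3782 intr=0.0000 cont=0.5680 V=0.5680[hold]; j=5 S=213.3182 intr=0.0000 cont=0.0000 V=0.0000[hold]  S*(5)=67.3249
k=4: j=0 S=75.5546 intr=39.4054 cont=38.7943 V=39.4054[EX]; j=1 S=95.1549 intr=19.8051 cont=22.3406 V=22.3406[hold]; j=2 S=119.8400 intr=0.0000 cont=9.3772 V=9.3772[hold]; j=3 S=150.9288 intr=0.0000 cont=2.4517 V=2.4517[hold]; j=4 S=190.0827 intr=0.0000 cont=0.2916 V=0.2916[hold]  S*(4)=75.5546
k=3: j=0 S=84.7903 intr=30.1697 cont=30.8071 V=30.8071[hold]; j=1 S=106.7866 intr=8.1734 cont=15.9091 V=15.9091[hold]; j=2 S=134.4891 intr=0.0000 cont=5.9751 V=5.9751[hold]; j=3 S=169.3782 intr=0.0000 cont=1.3968 V=1.3968[hold]  S*(3)=-
k=2: j=0 S=95.1549 intr=19.8051 cont=23.3480 V=23.3480[hold]; j=1 S=119.8400 intr=0.0000 cont=10.9966 V=10.9966[hold]; j=2 S=150.9288 intr=0.0000 cont=3.7290 V=3.7290[hold]  S*(2)=-
k=1: j=0 S=106.7866 intr=8.1734 cont=17.1929 V=17.1929[hold]; j=1 S=134.4891 intr=0.0000 cont=7.4111 V=7.4111[hold]  S*(1)=-
k=0: j=0 S=119.8400 intr=0.0000 cont=12.3355 V=12.3355[hold]  S*(0)=-

price = 12.3355
boundary = - - - - 75.5546 67.3249 75.5546 84.7903 95.1549
tree:
12.3355
17.1929 7.4111
23.3480 10.9966 3.7290
30.8071 15.9091 5.9751 1.3968
39.4054 22.3406 9.3772 2.4517 0.2916
47.6351 30.2878 14.3441 4.2515 0.5680 0.0000
54.9684 39.4054 21.2437 7.2606 1.1062 0.0000 0.0000
61.5029 47.6351 30.1697 12.1550 2.1546 0.0000 0.0000 0.0000
67.3257 54.9684 39.4054 19.8051 4.1965 0.0000 0.0000 0.0000 0.0000
72.5142 61.5029 47.6351 30.1697 8.1734 0.0000 0.0000 0.0000 0.0000 0.0000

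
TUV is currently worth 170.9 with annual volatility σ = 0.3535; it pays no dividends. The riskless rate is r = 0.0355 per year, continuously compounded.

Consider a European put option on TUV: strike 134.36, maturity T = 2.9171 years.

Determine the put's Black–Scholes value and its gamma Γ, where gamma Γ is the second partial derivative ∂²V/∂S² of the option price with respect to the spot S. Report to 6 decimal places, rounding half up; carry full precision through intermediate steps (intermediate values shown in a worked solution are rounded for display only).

price = 15.016120
Γ = 0.002644

σ√T = 0.3535·√2.9171 = 0.603761
d₁ = (ln(S/K) + (r+σ²/2)T) / (σ√T) = (ln(170.9/134.36) + (0.0355+0.3535²/2)·2.9171) / 0.603761 = (0.240556 + 0.285821) / 0.603761 = 0.871829
d₂ = d₁ − σ√T = 0.871829 − 0.603761 = 0.268068
e^{−rT} = 0.901625
N(−d₁) = 0.191651,  N(−d₂) = 0.394323
Put price V = K·e^{−rT}·N(−d₂) − S·N(−d₁) = 47.769233 − 32.753113 = 15.016120
φ(d₁) = (1/√(2π))·e^{−d₁²/2} = 0.272809
Γ = φ(d₁) / (S·σ·√T) = 0.002644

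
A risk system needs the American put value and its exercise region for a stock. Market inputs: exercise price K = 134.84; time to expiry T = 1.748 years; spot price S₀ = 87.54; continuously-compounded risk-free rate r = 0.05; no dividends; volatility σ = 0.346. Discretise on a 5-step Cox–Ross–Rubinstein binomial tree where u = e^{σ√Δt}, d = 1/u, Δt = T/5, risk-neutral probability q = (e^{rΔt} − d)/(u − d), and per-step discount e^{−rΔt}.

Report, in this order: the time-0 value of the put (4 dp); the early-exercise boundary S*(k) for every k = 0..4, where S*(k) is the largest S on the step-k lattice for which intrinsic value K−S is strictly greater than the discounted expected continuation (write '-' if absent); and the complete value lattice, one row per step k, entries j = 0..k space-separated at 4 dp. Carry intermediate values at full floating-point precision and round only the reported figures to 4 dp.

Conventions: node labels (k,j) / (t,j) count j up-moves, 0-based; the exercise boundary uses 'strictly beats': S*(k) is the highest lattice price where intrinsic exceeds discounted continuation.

price = 47.4226
boundary = - 71.3442 87.5400 71.3442 87.5400
tree:
47.4226
63.4958 32.5157
76.6952 47.3000 18.4060
87.4525 63.4958 30.2395 6.8395
96.2197 76.6952 47.3000 13.6964 0.0000
103.3648 87.4525 63.4958 27.4276 0.0000 0.0000

Δt=0.34960, u=1.22701, d=0.81499, q=0.49183, disc=e^(-rΔt)=0.98267
k=5 terminal: V=max(K-S,0) → 103.3648 87.4525 63.4958 27.4276 0.0000 0.0000
k=4: j=0 S=38.6203 intr=96.2197 cont=93.8832 V=96.2197[EX]; j=1 S=58.1448 intr=76.6952 cont=74.3586 V=76.6952[EX]; j=2 S=87.5400 intr=47.3000 cont=44.9635 V=47.3000[EX]; j=3 S=131.7959 intr=3.0441 cont=13.6964 V=13.6964[hold]; j=4 S=198.4254 intr=0.0000 cont=0.0000 V=0.0000[hold]  S*(4)=87.5400
k=3: j=0 S=47.3875 intr=87.4525 cont=85.1160 V=87.4525[EX]; j=1 S=71.3442 intr=63.4958 cont=61.1592 V=63.4958[EX]; j=2 S=107.4124 intr=27.4276 cont=30.2395 V=30.2395[hold]; j=3 S=161.7147 intr=0.0000 cont=6.8395 V=6.8395[hold]  S*(3)=71.3442
k=2: j=0 S=58.1448 intr=76.6952 cont=74.3586 V=76.6952[EX]; j=1 S=87.5400 intr=47.3000 cont=46.3224 V=47.3000[EX]; j=2 S=131.7959 intr=3.0441 cont=18.4060 V=18.4060[hold]  S*(2)=87.5400
k=1: j=0 S=71.3442 intr=63.4958 cont=61.1592 V=63.4958[EX]; j=1 S=107.4124 intr=27.4276 cont=32.5157 V=32.5157[hold]  S*(1)=71.3442
k=0: j=0 S=87.5400 intr=47.3000 cont=47.4226 V=47.4226[hold]  S*(0)=-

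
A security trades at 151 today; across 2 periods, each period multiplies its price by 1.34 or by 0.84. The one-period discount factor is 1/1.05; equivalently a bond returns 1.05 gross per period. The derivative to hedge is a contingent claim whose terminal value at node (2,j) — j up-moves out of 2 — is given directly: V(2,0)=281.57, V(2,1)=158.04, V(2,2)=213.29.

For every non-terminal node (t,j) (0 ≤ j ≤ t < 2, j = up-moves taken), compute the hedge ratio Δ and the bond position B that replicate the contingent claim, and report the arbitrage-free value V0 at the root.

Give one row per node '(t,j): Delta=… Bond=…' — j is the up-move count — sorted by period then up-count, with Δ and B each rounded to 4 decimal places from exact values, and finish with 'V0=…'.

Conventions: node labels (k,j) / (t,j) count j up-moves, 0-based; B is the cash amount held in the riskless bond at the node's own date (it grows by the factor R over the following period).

(0,0): Delta=-0.6111 Bond=282.1502
(1,0): Delta=-1.9478 Bond=465.8099
(1,1): Delta=0.5461 Bond=62.1143
V0=189.8790

No-arbitrage ⇒ martingale measure with p* = (R−d)/(u−d) = 0.4200.
At maturity the claim pays: V(2,0)=281.5700, V(2,1)=158.0400, V(2,2)=213.2900
Node (1,0) S=126.8400: V=(p*·158.0400+(1−p*)·281.5700)/1.05=218.7499; Δ=(158.0400−281.5700)/(169.9656−106.5456)=-1.9478; B=V−Δ·S=465.8099
Node (1,1) S=202.3400: V=(p*·213.2900+(1−p*)·158.0400)/1.05=172.6143; Δ=(213.2900−158.0400)/(271.1356−169.9656)=0.5461; B=V−Δ·S=62.1143
Node (0,0) S=151.0000: V=(p*·172.6143+(1−p*)·218.7499)/1.05=189.8790; Δ=(172.6143−218.7499)/(202.3400−126.8400)=-0.6111; B=V−Δ·S=282.1502
As a check, the time-0 holding Δ(0,0)·S0 + B(0,0) comes to 189.8790 — exactly V0.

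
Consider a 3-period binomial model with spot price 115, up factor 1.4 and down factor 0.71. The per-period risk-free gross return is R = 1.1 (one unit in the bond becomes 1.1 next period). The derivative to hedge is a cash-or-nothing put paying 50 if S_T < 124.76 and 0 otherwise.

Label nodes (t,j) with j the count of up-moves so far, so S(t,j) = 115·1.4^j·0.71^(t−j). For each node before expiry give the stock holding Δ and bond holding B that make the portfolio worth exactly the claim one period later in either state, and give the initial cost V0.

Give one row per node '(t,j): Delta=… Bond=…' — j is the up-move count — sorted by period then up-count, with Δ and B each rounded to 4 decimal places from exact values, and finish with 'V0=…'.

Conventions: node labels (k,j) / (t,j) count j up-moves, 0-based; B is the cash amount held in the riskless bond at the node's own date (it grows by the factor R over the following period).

Risk-neutral probability p* = (R−d)/(u−d) = (1.1−0.71)/(1.4−0.71) = 0.5652.
Terminal payoffs: V(3,0)=50.0000, V(3,1)=50.0000, V(3,2)=0.0000, V(3,3)=0.0000
  t=2,j=0: stock 57.9715 → up 81.1601 (V=50.0000), down 41.1598 (V=50.0000). Price 45.4545; hedge Δ=0.0000, bond B=45.4545.
  t=2,j=1: stock 114.3100 → up 160.0340 (V=0.0000), down 81.1601 (V=50.0000). Price 19.7628; hedge Δ=-0.6339, bond B=92.2266.
  t=2,j=2: stock 225.4000 → up 315.5600 (V=0.0000), down 160.0340 (V=0.0000). Price 0.0000; hedge Δ=0.0000, bond B=0.0000.
  t=1,j=0: stock 81.6500 → up 114.3100 (V=19.7628), down 57.9715 (V=45.4545). Price 28.1210; hedge Δ=-0.4560, bond B=65.3554.
  t=1,j=1: stock 161.0000 → up 225.4000 (V=0.0000), down 114.3100 (V=19.7628). Price 7.8114; hedge Δ=-0.1779, bond B=36.4532.
  t=0,j=0: stock 115.0000 → up 161.0000 (V=7.8114), down 81.6500 (V=28.1210). Price 15.1288; hedge Δ=-0.2560, bond B=44.5631.
Sanity check at the root: Δ(0,0)·S0 + B(0,0) reproduces V0 = 15.1288.

(0,0): Delta=-0.2560 Bond=44.5631
(1,0): Delta=-0.4560 Bond=65.3554
(1,1): Delta=-0.1779 Bond=36.4532
(2,0): Delta=0.0000 Bond=45.4545
(2,1): Delta=-0.6339 Bond=92.2266
(2,2): Delta=0.0000 Bond=0.0000
V0=15.1288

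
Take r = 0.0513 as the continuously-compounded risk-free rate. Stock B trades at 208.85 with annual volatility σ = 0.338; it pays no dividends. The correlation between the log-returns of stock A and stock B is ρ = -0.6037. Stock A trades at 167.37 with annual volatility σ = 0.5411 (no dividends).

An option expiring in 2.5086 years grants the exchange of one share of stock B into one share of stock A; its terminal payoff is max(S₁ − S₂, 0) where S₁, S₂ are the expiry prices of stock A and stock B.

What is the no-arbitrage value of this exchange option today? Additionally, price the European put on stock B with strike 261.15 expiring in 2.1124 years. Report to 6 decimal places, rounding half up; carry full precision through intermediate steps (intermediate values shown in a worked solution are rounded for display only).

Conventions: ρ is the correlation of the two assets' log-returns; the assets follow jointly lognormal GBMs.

exchange price = 68.804272
price(stock B put K=261.15) = 56.884524

σ_eff = √(σ₁² + σ₂² − 2ρσ₁σ₂) = √(0.5411² + 0.338² − 2·-0.6037·0.5411·0.338) = 0.792374
d₁ = (ln(S₁/S₂) + (q₂ − q₁ + σ_eff²/2)T) / (σ_eff√T) = (ln(167.37/208.85) + (0.0 − 0.0 + 0.313928)·2.5086) / 1.255007 = 0.451082
d₂ = d₁ − σ_eff√T = 0.451082 − 1.255007 = -0.803924
N(d₁) = 0.674035,  N(d₂) = 0.210720
V = S₁·e^{−q₁T}·N(d₁) − S₂·e^{−q₂T}·N(d₂) = 112.813225 − 44.008953 = 68.804272
[vanilla: stock B put K=261.15]
σ√T = 0.338·√2.1124 = 0.491253
d₁ = (ln(S/K) + (r+σ²/2)T) / (σ√T) = (ln(208.85/261.15) + (0.0513+0.338²/2)·2.1124) / 0.491253 = (-0.223479 + 0.229031) / 0.491253 = 0.011302
d₂ = d₁ − σ√T = 0.011302 − 0.491253 = -0.479951
e^{−rT} = 0.897299
N(−d₁) = 0.495491,  N(−d₂) = 0.684369
price = K·e^{−rT}·N(−d₂) − S·N(−d₁) = 160.367900 − 103.483376 = 56.884524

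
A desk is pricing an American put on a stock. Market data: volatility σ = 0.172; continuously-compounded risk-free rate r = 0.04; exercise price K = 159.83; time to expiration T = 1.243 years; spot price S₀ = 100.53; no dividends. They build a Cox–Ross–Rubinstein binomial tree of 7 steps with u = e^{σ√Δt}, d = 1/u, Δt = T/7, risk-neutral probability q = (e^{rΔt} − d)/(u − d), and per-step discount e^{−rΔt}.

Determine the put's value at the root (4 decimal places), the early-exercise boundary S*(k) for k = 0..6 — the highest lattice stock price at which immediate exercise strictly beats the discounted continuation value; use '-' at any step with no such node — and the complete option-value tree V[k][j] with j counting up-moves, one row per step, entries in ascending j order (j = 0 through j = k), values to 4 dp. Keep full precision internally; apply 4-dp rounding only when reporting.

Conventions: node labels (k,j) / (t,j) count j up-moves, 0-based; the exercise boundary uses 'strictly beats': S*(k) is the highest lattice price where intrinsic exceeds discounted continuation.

price = 59.3000
boundary = 100.5300 108.0869 116.2119 124.9476 134.3400 124.9476 134.3400
tree:
59.3000
66.3286 51.7431
72.8657 59.3000 43.6181
78.9459 66.3286 51.7431 34.8824
84.6009 72.8657 59.3000 43.6181 25.4900
89.8605 78.9459 66.3286 51.7431 34.8824 15.6487
94.7525 84.6009 72.8657 59.3000 43.6181 25.4900 7.1673
99.3024 89.8605 78.9459 66.3286 51.7431 34.8824 15.3915 0.0000

params: Δt=0.17757 u=1.07517 d=0.93008 q=0.53102 e^(-rΔt)=0.99292
t_7 payoffs: 99.3024 89.8605 78.9459 66.3286 51.7431 34.8824 15.3915 0.0000
t_6: node(6,0) S=65.0775 payoff=94.7525 vs cont=93.6212 → 94.7525 [stop]  node(6,1) S=75.2291 payoff=84.6009 vs cont=83.4697 → 84.6009 [stop]  node(6,2) S=86.9643 payoff=72.8657 vs cont=71.7345 → 72.8657 [stop]  node(6,3) S=100.5300 payoff=59.3000 vs cont=58.1688 → 59.3000 [stop]  node(6,4) S=116.2119 payoff=43.6181 vs cont=42.4869 → 43.6181 [stop]  node(6,5) S=134.3400 payoff=25.4900 vs cont=24.3588 → 25.4900 [stop]  node(6,6) S=155.2960 payoff=4.5340 vs cont=7.1673 → 7.1673 [wait]  ⇒ S*(6)=134.3400
t_5: node(5,0) S=69.9695 payoff=89.8605 vs cont=88.7293 → 89.8605 [stop]  node(5,1) S=80.8841 payoff=78.9459 vs cont=77.8146 → 78.9459 [stop]  node(5,2) S=93.5014 payoff=66.3286 vs cont=65.1973 → 66.3286 [stop]  node(5,3) S=108.0869 payoff=51.7431 vs cont=50.6119 → 51.7431 [stop]  node(5,4) S=124.9476 payoff=34.8824 vs cont=33.7512 → 34.8824 [stop]  node(5,5) S=144.4385 payoff=15.3915 vs cont=15.6487 → 15.6487 [wait]  ⇒ S*(5)=124.9476
t_4: node(4,0) S=75.2291 payoff=84.6009 vs cont=83.4697 → 84.6009 [stop]  node(4,1) S=86.9643 payoff=72.8657 vs cont=71.7345 → 72.8657 [stop]  node(4,2) S=100.5300 payoff=59.3000 vs cont=58.1688 → 59.3000 [stop]  node(4,3) S=116.2119 payoff=43.6181 vs cont=42.4869 → 43.6181 [stop]  node(4,4) S=134.3400 payoff=25.4900 vs cont=24.4944 → 25.4900 [stop]  ⇒ S*(4)=134.3400
t_3: node(3,0) S=80.8841 payoff=78.9459 vs cont=77.8146 → 78.9459 [stop]  node(3,1) S=93.5014 payoff=66.3286 vs cont=65.1973 → 66.3286 [stop]  node(3,2) S=108.0869 payoff=51.7431 vs cont=50.6119 → 51.7431 [stop]  node(3,3) S=124.9476 payoff=34.8824 vs cont=33.7512 → 34.8824 [stop]  ⇒ S*(3)=124.9476
t_2: node(2,0) S=86.9643 payoff=72.8657 vs cont=71.7345 → 72.8657 [stop]  node(2,1) S=100.5300 payoff=59.3000 vs cont=58.1688 → 59.3000 [stop]  node(2,2) S=116.2119 payoff=43.6181 vs cont=42.4869 → 43.6181 [stop]  ⇒ S*(2)=116.2119
t_1: node(1,0) S=93.5014 payoff=66.3286 vs cont=65.1973 → 66.3286 [stop]  node(1,1) S=108.0869 payoff=51.7431 vs cont=50.6119 → 51.7431 [stop]  ⇒ S*(1)=108.0869
t_0: node(0,0) S=100.5300 payoff=59.3000 vs cont=58.1688 → 59.3000 [stop]  ⇒ S*(0)=100.5300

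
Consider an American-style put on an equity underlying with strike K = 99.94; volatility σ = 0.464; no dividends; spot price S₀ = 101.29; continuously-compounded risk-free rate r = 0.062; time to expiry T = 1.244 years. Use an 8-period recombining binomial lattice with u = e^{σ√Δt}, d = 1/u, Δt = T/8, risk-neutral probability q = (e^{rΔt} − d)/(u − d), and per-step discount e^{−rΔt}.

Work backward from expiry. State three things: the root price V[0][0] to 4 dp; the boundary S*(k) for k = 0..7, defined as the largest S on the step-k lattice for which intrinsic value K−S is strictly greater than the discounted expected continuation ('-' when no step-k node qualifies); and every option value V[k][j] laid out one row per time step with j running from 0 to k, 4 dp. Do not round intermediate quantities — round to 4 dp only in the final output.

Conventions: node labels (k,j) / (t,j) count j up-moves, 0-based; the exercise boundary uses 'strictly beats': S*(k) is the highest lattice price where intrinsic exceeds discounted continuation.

price = 16.2521
boundary = - - - 58.5027 48.7206 58.5027 70.2489 84.3535
tree:
16.2521
22.9656 9.3273
31.4250 14.2901 4.1542
41.4373 21.2424 7.0677 1.0905
51.2194 30.3987 11.7794 2.1204 0.0000
59.3659 41.4373 19.0869 4.1228 0.0000 0.0000
66.1502 51.2194 29.6911 8.0163 0.0000 0.0000 0.0000
71.8001 59.3659 41.4373 15.5865 0.0000 0.0000 0.0000 0.0000
76.5053 66.1502 51.2194 29.6911 0.0000 0.0000 0.0000 0.0000 0.0000

params: Δt=0.15550 u=1.20078 d=0.83279 q=0.48071 e^(-rΔt)=0.99041
t_8 payoffs: 76.5053 66.1502 51.2194 29.6911 0.0000 0.0000 0.0000 0.0000 0.0000
t_7: node(7,0) S=28.1399 payoff=71.8001 vs cont=70.8412 → 71.8001 [stop]  node(7,1) S=40.5741 payoff=59.3659 vs cont=58.4070 → 59.3659 [stop]  node(7,2) S=58.5027 payoff=41.4373 vs cont=40.4784 → 41.4373 [stop]  node(7,3) S=84.3535 payoff=15.5865 vs cont=15.2703 → 15.5865 [stop]  node(7,4) S=121.6270 payoff=0.0000 vs cont=0.0000 → 0.0000 [wait]  node(7,5) S=175.3707 payoff=0.0000 vs cont=0.0000 → 0.0000 [wait]  node(7,6) S=252.8622 payoff=0.0000 vs cont=0.0000 → 0.0000 [wait]  node(7,7) S=364.5951 payoff=0.0000 vs cont=0.0000 → 0.0000 [wait]  ⇒ S*(7)=84.3535
t_6: node(6,0) S=33.7898 payoff=66.1502 vs cont=65.1913 → 66.1502 [stop]  node(6,1) S=48.7206 payoff=51.2194 vs cont=50.2605 → 51.2194 [stop]  node(6,2) S=70.2489 payoff=29.6911 vs cont=28.7322 → 29.6911 [stop]  node(6,3) S=101.2900 payoff=0.0000 vs cont=8.0163 → 8.0163 [wait]  node(6,4) S=146.0473 payoff=0.0000 vs cont=0.0000 → 0.0000 [wait]  node(6,5) S=210.5816 payoff=0.0000 vs cont=0.0000 → 0.0000 [wait]  node(6,6) S=303.6319 payoff=0.0000 vs cont=0.0000 → 0.0000 [wait]  ⇒ S*(6)=70.2489
t_5: node(5,0) S=40.5741 payoff=59.3659 vs cont=58.4070 → 59.3659 [stop]  node(5,1) S=58.5027 payoff=41.4373 vs cont=40.4784 → 41.4373 [stop]  node(5,2) S=84.3535 payoff=15.5865 vs cont=19.0869 → 19.0869 [wait]  node(5,3) S=121.6270 payoff=0.0000 vs cont=4.1228 → 4.1228 [wait]  node(5,4) S=175.3707 payoff=0.0000 vs cont=0.0000 → 0.0000 [wait]  node(5,5) S=252.8622 payoff=0.0000 vs cont=0.0000 → 0.0000 [wait]  ⇒ S*(5)=58.5027
t_4: node(4,0) S=48.7206 payoff=51.2194 vs cont=50.2605 → 51.2194 [stop]  node(4,1) S=70.2489 payoff=29.6911 vs cont=30.3987 → 30.3987 [wait]  node(4,2) S=101.2900 payoff=0.0000 vs cont=11.7794 → 11.7794 [wait]  node(4,3) S=146.0473 payoff=0.0000 vs cont=2.1204 → 2.1204 [wait]  node(4,4) S=210.5816 payoff=0.0000 vs cont=0.0000 → 0.0000 [wait]  ⇒ S*(4)=48.7206
t_3: node(3,0) S=58.5027 payoff=41.4373 vs cont=40.8153 → 41.4373 [stop]  node(3,1) S=84.3535 payoff=15.5865 vs cont=21.2424 → 21.2424 [wait]  node(3,2) S=121.6270 payoff=0.0000 vs cont=7.0677 → 7.0677 [wait]  node(3,3) S=175.3707 payoff=0.0000 vs cont=1.0905 → 1.0905 [wait]  ⇒ S*(3)=58.5027
t_2: node(2,0) S=70.2489 payoff=29.6911 vs cont=31.4250 → 31.4250 [wait]  node(2,1) S=101.2900 payoff=0.0000 vs cont=14.2901 → 14.2901 [wait]  node(2,2) S=146.0473 payoff=0.0000 vs cont=4.1542 → 4.1542 [wait]  ⇒ S*(2)=-
t_1: node(1,0) S=84.3535 payoff=15.5865 vs cont=22.9656 → 22.9656 [wait]  node(1,1) S=121.6270 payoff=0.0000 vs cont=9.3273 → 9.3273 [wait]  ⇒ S*(1)=-
t_0: node(0,0) S=101.2900 payoff=0.0000 vs cont=16.2521 → 16.2521 [wait]  ⇒ S*(0)=-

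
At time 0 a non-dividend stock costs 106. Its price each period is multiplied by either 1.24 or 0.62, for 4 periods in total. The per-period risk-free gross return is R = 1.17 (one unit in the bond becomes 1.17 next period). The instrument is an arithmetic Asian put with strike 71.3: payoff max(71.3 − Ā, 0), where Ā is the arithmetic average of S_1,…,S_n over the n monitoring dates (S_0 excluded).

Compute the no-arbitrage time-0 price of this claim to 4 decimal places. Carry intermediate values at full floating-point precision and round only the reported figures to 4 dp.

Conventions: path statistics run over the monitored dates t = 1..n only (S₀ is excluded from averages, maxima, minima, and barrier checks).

price = 0.1708

No-arbitrage gives p* = (R−d)/(u−d) = 0.8871: enumerate every path, weight its payoff by its p*-probability, and discount by R^4.
Enumerate all 2^4 = 16 price paths (U = up ×1.24, D = down ×0.62); each path with k up-moves has probability p*^k·(1−p*)^(4−k).
DDDD: Ā=36.8480, payoff=34.4520, prob=0.000162
UDDD: Ā=73.6960, payoff=0.0000, prob=0.001277
DUDD: Ā=57.2660, payoff=14.0340, prob=0.001277
UUDD: Ā=114.5321, payoff=0.0000, prob=0.010031
DDUD: Ā=47.0794, payoff=24.2206, prob=0.001277
UDUD: Ā=94.1589, payoff=0.0000, prob=0.010031
DUUD: Ā=77.7289, payoff=0.0000, prob=0.010031
UUUD: Ā=155.4578, payoff=0.0000, prob=0.078817
DDDU: Ā=40.7638, payoff=30.5362, prob=0.001277
UDDU: Ā=81.5275, payoff=0.0000, prob=0.010031
DUDU: Ā=65.0975, payoff=6.2025, prob=0.010031
UUDU: Ā=130.1950, payoff=0.0000, prob=0.078817
DDUU: Ā=54.9109, payoff=16.3891, prob=0.010031
UDUU: Ā=109.8218, payoff=0.0000, prob=0.078817
DUUU: Ā=93.3918, payoff=0.0000, prob=0.078817
UUUU: Ā=186.7836, payoff=0.0000, prob=0.619276
Price = Σ prob·payoff / R^4 = 0.320045 / 1.873887 = 0.1708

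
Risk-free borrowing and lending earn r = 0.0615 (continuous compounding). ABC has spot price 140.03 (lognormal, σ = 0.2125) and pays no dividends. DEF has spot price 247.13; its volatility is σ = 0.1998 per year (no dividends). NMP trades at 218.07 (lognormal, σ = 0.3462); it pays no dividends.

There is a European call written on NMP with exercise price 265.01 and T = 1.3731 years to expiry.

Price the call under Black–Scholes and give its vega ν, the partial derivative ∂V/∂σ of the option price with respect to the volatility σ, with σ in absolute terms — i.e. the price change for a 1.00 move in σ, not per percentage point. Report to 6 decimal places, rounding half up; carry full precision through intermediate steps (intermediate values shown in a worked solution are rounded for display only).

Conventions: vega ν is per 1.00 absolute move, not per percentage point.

σ√T = 0.3462·√1.3731 = 0.405675
d₁ = (ln(S/K) + (r+σ²/2)T) / (σ√T) = (ln(218.07/265.01) + (0.0615+0.3462²/2)·1.3731) / 0.405675 = (-0.194951 + 0.166732) / 0.405675 = -0.069562
d₂ = d₁ − σ√T = -0.069562 − 0.405675 = -0.475237
e^{−rT} = 0.919022
N(d₁) = 0.472271,  N(d₂) = 0.317309
Call price V = S·N(d₁) − K·e^{−rT}·N(d₂) = 102.988130 − 77.280557 = 25.707573
φ(d₁) = (1/√(2π))·e^{−d₁²/2} = 0.397978
ν = S·φ(d₁)·√T = 101.696572

price = 25.707573
ν = 101.696572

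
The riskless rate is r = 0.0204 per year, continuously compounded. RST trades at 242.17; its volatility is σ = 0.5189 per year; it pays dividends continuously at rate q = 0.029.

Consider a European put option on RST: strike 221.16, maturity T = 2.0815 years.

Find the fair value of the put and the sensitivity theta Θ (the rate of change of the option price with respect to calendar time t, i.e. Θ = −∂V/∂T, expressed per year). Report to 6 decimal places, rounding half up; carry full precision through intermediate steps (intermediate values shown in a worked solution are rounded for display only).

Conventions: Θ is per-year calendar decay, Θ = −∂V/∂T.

σ√T = 0.5189·√2.0815 = 0.748638
d₁ = (ln(S/K) + (r−q+σ²/2)T) / (σ√T) = (ln(242.17/221.16) + (0.0204−0.029+0.5189²/2)·2.0815) / 0.748638 = (0.090754 + 0.262329) / 0.748638 = 0.471633
d₂ = d₁ − σ√T = 0.471633 − 0.748638 = -0.277005
e^{−rT} = 0.958426
e^{−qT} = 0.941422
N(−d₁) = 0.318595,  N(−d₂) = 0.609112
Put price V = K·e^{−rT}·N(−d₂) − S·e^{−qT}·N(−d₁) = 129.110775 − 72.634530 = 56.476246
φ(d₁) = (1/√(2π))·e^{−d₁²/2} = 0.356951
Θ = −S·e^{−qT}·φ(d₁)·σ/(2√T) − q·S·e^{−qT}·N(−d₁) + r·K·e^{−rT}·N(−d₂) = −14.634527 − 2.106401 + 2.633860 = -14.107069

price = 56.476246
Θ = -14.107069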